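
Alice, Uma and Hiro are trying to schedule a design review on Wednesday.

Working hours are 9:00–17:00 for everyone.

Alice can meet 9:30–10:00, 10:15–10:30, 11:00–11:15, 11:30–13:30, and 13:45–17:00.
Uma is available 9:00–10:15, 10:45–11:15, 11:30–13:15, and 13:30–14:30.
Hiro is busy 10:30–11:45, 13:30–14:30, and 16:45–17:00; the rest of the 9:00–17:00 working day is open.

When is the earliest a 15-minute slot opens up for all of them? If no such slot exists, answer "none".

09:30

Hiro free within 09:00–17:00: 09:00–10:30, 11:45–13:30, 14:30–16:45.
Alice ∩ Uma: 09:30–10:00, 11:00–11:15, 11:30–13:15, 13:45–14:30.
Alice ∩ Uma ∩ Hiro: 09:30–10:00, 11:45–13:15.
Windows ≥ 15 min: 09:30–10:00, 11:45–13:15.
Earliest such window starts at 09:30.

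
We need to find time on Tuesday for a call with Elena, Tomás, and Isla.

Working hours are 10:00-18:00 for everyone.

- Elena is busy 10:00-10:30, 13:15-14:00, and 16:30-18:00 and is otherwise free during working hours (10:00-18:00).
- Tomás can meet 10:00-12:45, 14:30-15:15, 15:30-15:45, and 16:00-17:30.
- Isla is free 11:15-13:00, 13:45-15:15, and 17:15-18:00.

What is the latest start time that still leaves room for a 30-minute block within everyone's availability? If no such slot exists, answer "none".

14:45

Elena free within 10:00–18:00: 10:30–13:15, 14:00–16:30.
Elena ∩ Tomás: 10:30–12:45, 14:30–15:15, 15:30–15:45, 16:00–16:30.
Elena ∩ Tomás ∩ Isla: 11:15–12:45, 14:30–15:15.
Windows ≥ 30 min: 11:15–12:45, 14:30–15:15.
Latest start in the last window 14:30–15:15 is 15:15 − 30 min = 14:45.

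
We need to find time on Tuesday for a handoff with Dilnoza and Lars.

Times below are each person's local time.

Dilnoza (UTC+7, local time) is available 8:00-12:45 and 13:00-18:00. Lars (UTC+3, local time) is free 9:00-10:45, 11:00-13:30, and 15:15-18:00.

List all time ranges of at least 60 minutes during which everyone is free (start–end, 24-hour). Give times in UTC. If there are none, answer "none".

Dilnoza → UTC: 01:00–05:45, 06:00–11:00.
Lars → UTC: 06:00–07:45, 08:00–10:30, 12:15–15:00.
Dilnoza ∩ Lars: 06:00–07:45, 08:00–10:30.
Windows ≥ 60 min: 06:00–07:45, 08:00–10:30.

06:00–07:45, 08:00–10:30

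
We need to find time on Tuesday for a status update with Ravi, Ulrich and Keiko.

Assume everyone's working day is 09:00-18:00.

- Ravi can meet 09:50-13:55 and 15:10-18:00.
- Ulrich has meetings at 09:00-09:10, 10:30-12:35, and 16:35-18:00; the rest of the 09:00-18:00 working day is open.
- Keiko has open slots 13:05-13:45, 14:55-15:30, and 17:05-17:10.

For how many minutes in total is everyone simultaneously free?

Ulrich free within 09:00–18:00: 09:10–10:30, 12:35–16:35.
Ravi ∩ Ulrich: 09:50–10:30, 12:35–13:55, 15:10–16:35.
Ravi ∩ Ulrich ∩ Keiko: 13:05–13:45, 15:10–15:30.
Total common minutes: 40 + 20 = 60.

60 minutes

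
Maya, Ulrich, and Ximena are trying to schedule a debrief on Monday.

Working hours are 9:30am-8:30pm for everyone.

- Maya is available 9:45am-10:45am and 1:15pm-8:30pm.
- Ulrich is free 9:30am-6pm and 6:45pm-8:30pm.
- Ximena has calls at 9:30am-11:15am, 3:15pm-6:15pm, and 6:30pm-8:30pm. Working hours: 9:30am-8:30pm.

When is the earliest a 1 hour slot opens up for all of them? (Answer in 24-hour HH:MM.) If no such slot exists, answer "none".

13:15

Ximena free within 09:30–20:30: 11:15–15:15, 18:15–18:30.
Maya ∩ Ulrich: 09:45–10:45, 13:15–18:00, 18:45–20:30.
Maya ∩ Ulrich ∩ Ximena: 13:15–15:15.
Windows ≥ 60 min: 13:15–15:15.
Earliest such window starts at 13:15.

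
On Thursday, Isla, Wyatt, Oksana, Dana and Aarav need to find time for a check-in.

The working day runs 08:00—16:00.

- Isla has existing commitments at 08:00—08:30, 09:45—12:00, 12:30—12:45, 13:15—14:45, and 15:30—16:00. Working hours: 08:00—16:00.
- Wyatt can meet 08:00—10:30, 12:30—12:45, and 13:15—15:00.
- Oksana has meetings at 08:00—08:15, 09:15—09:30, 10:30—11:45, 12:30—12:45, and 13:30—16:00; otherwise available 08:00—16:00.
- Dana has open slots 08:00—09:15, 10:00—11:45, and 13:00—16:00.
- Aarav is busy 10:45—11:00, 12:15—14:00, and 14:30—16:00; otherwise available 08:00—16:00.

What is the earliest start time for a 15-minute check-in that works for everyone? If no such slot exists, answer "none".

08:30

Isla free within 08:00–16:00: 08:30–09:45, 12:00–12:30, 12:45–13:15, 14:45–15:30.
Oksana free within 08:00–16:00: 08:15–09:15, 09:30–10:30, 11:45–12:30, 12:45–13:30.
Aarav free within 08:00–16:00: 08:00–10:45, 11:00–12:15, 14:00–14:30.
Isla ∩ Wyatt: 08:30–09:45, 14:45–15:00.
Isla ∩ Wyatt ∩ Oksana: 08:30–09:15, 09:30–09:45.
Isla ∩ Wyatt ∩ Oksana ∩ Dana: 08:30–09:15.
Isla ∩ Wyatt ∩ Oksana ∩ Dana ∩ Aarav: 08:30–09:15.
Windows ≥ 15 min: 08:30–09:15.
Earliest such window starts at 08:30.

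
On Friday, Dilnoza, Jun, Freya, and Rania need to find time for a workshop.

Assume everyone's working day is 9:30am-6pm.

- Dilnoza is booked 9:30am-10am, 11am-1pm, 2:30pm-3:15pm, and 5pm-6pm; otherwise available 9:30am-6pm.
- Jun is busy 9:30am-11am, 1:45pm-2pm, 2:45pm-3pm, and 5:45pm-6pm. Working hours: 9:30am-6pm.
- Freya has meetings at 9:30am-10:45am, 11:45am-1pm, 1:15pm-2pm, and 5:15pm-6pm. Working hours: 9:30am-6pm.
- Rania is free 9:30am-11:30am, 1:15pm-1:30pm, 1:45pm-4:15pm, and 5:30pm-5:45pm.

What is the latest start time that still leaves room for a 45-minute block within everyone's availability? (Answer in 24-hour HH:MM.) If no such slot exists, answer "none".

Dilnoza free within 09:30–18:00: 10:00–11:00, 13:00–14:30, 15:15–17:00.
Jun free within 09:30–18:00: 11:00–13:45, 14:00–14:45, 15:00–17:45.
Freya free within 09:30–18:00: 10:45–11:45, 13:00–13:15, 14:00–17:15.
Dilnoza ∩ Jun: 13:00–13:45, 14:00–14:30, 15:15–17:00.
Dilnoza ∩ Jun ∩ Freya: 13:00–13:15, 14:00–14:30, 15:15–17:00.
Dilnoza ∩ Jun ∩ Freya ∩ Rania: 14:00–14:30, 15:15–16:15.
Windows ≥ 45 min: 15:15–16:15.
Latest start in the last window 15:15–16:15 is 16:15 − 45 min = 15:30.

15:30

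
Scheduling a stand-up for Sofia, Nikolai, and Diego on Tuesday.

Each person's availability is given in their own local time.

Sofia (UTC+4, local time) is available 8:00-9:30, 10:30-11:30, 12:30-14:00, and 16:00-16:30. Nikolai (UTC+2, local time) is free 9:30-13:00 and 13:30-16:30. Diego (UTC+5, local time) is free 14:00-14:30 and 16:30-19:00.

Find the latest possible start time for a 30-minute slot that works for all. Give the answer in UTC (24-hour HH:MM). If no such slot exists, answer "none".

Sofia → UTC: 04:00–05:30, 06:30–07:30, 08:30–10:00, 12:00–12:30.
Nikolai → UTC: 07:30–11:00, 11:30–14:30.
Diego → UTC: 09:00–09:30, 11:30–14:00.
Sofia ∩ Nikolai: 08:30–10:00, 12:00–12:30.
Sofia ∩ Nikolai ∩ Diego: 09:00–09:30, 12:00–12:30.
Windows ≥ 30 min: 09:00–09:30, 12:00–12:30.
Latest start in the last window 12:00–12:30 is 12:30 − 30 min = 12:00.

12:00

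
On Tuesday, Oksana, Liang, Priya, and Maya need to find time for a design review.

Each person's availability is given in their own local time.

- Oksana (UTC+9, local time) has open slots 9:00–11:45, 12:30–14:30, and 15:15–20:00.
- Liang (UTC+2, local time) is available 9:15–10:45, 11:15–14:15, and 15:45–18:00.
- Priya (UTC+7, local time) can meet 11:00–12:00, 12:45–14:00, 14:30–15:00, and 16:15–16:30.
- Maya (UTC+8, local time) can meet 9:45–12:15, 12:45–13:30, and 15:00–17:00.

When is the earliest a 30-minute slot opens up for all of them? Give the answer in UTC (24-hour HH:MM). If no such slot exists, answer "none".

07:30

Oksana → UTC: 00:00–02:45, 03:30–05:30, 06:15–11:00.
Liang → UTC: 07:15–08:45, 09:15–12:15, 13:45–16:00.
Priya → UTC: 04:00–05:00, 05:45–07:00, 07:30–08:00, 09:15–09:30.
Maya → UTC: 01:45–04:15, 04:45–05:30, 07:00–09:00.
Oksana ∩ Liang: 07:15–08:45, 09:15–11:00.
Oksana ∩ Liang ∩ Priya: 07:30–08:00, 09:15–09:30.
Oksana ∩ Liang ∩ Priya ∩ Maya: 07:30–08:00.
Windows ≥ 30 min: 07:30–08:00.
Earliest such window starts at 07:30.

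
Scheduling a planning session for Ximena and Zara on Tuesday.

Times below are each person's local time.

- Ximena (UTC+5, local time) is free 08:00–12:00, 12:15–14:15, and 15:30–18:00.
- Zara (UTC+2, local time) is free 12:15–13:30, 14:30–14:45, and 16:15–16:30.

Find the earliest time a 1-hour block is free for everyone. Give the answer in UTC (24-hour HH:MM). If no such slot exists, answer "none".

10:30

Ximena → UTC: 03:00–07:00, 07:15–09:15, 10:30–13:00.
Zara → UTC: 10:15–11:30, 12:30–12:45, 14:15–14:30.
Ximena ∩ Zara: 10:30–11:30, 12:30–12:45.
Windows ≥ 60 min: 10:30–11:30.
Earliest such window starts at 10:30.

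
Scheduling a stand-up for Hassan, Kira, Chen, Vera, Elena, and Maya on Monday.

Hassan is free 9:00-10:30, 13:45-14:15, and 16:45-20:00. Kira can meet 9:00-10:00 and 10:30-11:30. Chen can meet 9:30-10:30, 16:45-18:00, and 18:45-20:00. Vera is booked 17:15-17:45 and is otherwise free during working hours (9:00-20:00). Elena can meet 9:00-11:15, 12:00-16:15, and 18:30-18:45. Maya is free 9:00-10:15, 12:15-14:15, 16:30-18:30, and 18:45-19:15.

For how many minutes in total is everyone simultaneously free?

Vera free within 09:00–20:00: 09:00–17:15, 17:45–20:00.
Hassan ∩ Kira: 09:00–10:00.
Hassan ∩ Kira ∩ Chen: 09:30–10:00.
Hassan ∩ Kira ∩ Chen ∩ Vera: 09:30–10:00.
Hassan ∩ Kira ∩ Chen ∩ Vera ∩ Elena: 09:30–10:00.
Hassan ∩ Kira ∩ Chen ∩ Vera ∩ Elena ∩ Maya: 09:30–10:00.
Total common minutes: 30.

30 minutes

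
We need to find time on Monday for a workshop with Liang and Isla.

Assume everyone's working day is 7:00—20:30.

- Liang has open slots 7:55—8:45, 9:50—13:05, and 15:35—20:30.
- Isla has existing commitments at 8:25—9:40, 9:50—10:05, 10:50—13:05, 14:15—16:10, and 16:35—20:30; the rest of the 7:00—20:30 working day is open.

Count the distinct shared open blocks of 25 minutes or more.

Isla free within 07:00–20:30: 07:00–08:25, 09:40–09:50, 10:05–10:50, 13:05–14:15, 16:10–16:35.
Liang ∩ Isla: 07:55–08:25, 10:05–10:50, 16:10–16:35.
Windows ≥ 25 min: 07:55–08:25, 10:05–10:50, 16:10–16:35.
That's 3 windows.

3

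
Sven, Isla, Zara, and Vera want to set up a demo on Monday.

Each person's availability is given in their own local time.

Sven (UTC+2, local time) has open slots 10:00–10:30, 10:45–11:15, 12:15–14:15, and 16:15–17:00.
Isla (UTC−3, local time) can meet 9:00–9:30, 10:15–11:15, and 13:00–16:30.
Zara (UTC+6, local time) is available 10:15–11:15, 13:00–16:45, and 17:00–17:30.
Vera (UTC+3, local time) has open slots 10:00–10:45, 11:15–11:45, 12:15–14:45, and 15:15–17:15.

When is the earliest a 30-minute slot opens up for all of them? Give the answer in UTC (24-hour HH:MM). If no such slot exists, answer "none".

Sven → UTC: 08:00–08:30, 08:45–09:15, 10:15–12:15, 14:15–15:00.
Isla → UTC: 12:00–12:30, 13:15–14:15, 16:00–19:30.
Zara → UTC: 04:15–05:15, 07:00–10:45, 11:00–11:30.
Vera → UTC: 07:00–07:45, 08:15–08:45, 09:15–11:45, 12:15–14:15.
Sven ∩ Isla: 12:00–12:15.
Sven ∩ Isla ∩ Zara: (none).
Sven ∩ Isla ∩ Zara ∩ Vera: (none).
Windows ≥ 30 min: (none).

none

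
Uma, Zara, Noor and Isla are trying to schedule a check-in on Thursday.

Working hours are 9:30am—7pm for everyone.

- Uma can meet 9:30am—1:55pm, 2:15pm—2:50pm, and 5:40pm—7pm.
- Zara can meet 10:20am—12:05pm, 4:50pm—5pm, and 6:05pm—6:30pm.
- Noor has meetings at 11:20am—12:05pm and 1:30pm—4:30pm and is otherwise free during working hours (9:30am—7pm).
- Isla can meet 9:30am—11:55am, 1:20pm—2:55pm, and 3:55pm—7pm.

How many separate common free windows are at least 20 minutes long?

2

Noor free within 09:30–19:00: 09:30–11:20, 12:05–13:30, 16:30–19:00.
Uma ∩ Zara: 10:20–12:05, 18:05–18:30.
Uma ∩ Zara ∩ Noor: 10:20–11:20, 18:05–18:30.
Uma ∩ Zara ∩ Noor ∩ Isla: 10:20–11:20, 18:05–18:30.
Windows ≥ 20 min: 10:20–11:20, 18:05–18:30.
That's 2 windows.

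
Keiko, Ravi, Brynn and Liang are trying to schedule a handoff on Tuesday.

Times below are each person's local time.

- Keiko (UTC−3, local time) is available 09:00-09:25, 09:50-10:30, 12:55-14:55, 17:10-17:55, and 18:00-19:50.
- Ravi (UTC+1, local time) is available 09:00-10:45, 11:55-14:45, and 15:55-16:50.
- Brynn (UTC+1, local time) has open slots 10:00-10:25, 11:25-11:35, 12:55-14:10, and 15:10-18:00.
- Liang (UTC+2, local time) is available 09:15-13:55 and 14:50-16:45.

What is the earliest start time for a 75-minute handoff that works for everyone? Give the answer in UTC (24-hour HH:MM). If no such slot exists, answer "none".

Keiko → UTC: 12:00–12:25, 12:50–13:30, 15:55–17:55, 20:10–20:55, 21:00–22:50.
Ravi → UTC: 08:00–09:45, 10:55–13:45, 14:55–15:50.
Brynn → UTC: 09:00–09:25, 10:25–10:35, 11:55–13:10, 14:10–17:00.
Liang → UTC: 07:15–11:55, 12:50–14:45.
Keiko ∩ Ravi: 12:00–12:25, 12:50–13:30.
Keiko ∩ Ravi ∩ Brynn: 12:00–12:25, 12:50–13:10.
Keiko ∩ Ravi ∩ Brynn ∩ Liang: 12:50–13:10.
Windows ≥ 75 min: (none).

none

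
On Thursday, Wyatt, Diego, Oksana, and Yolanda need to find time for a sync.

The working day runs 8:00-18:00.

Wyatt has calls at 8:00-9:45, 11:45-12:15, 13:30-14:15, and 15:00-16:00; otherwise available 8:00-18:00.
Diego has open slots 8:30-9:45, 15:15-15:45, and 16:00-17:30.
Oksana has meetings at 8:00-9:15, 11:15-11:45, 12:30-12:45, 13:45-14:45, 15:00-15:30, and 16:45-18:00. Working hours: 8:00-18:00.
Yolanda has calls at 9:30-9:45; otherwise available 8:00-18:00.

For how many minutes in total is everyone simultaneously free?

Wyatt free within 08:00–18:00: 09:45–11:45, 12:15–13:30, 14:15–15:00, 16:00–18:00.
Oksana free within 08:00–18:00: 09:15–11:15, 11:45–12:30, 12:45–13:45, 14:45–15:00, 15:30–16:45.
Yolanda free within 08:00–18:00: 08:00–09:30, 09:45–18:00.
Wyatt ∩ Diego: 16:00–17:30.
Wyatt ∩ Diego ∩ Oksana: 16:00–16:45.
Wyatt ∩ Diego ∩ Oksana ∩ Yolanda: 16:00–16:45.
Total common minutes: 45.

45 minutes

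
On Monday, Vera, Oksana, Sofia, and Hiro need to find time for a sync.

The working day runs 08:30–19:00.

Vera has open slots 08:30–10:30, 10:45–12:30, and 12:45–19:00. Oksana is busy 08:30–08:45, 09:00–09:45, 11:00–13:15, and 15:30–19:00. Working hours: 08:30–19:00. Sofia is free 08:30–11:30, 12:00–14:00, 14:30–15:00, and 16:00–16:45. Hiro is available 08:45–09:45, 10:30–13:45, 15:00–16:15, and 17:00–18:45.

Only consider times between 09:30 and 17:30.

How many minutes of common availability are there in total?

Oksana free within 08:30–19:00: 08:45–09:00, 09:45–11:00, 13:15–15:30.
Vera ∩ Oksana: 08:45–09:00, 09:45–10:30, 10:45–11:00, 13:15–15:30.
Vera ∩ Oksana ∩ Sofia: 08:45–09:00, 09:45–10:30, 10:45–11:00, 13:15–14:00, 14:30–15:00.
Vera ∩ Oksana ∩ Sofia ∩ Hiro: 08:45–09:00, 10:45–11:00, 13:15–13:45.
Restricted to 09:30–17:30: 10:45–11:00, 13:15–13:45.
Total common minutes: 15 + 30 = 45.

45 minutes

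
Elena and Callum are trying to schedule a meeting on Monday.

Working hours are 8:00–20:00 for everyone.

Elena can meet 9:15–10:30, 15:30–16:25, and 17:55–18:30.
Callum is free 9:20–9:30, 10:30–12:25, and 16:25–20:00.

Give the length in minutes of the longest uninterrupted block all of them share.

Elena ∩ Callum: 09:20–09:30, 17:55–18:30.
Common window lengths: 10, 35 min; longest is 35.

35 minutes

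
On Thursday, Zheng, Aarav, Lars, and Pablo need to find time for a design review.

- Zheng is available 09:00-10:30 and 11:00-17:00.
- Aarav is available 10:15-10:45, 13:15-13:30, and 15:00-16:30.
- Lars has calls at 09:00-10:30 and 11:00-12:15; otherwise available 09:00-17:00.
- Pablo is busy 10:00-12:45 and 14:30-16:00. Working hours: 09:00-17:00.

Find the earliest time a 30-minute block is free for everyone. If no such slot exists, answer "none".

Lars free within 09:00–17:00: 10:30–11:00, 12:15–17:00.
Pablo free within 09:00–17:00: 09:00–10:00, 12:45–14:30, 16:00–17:00.
Zheng ∩ Aarav: 10:15–10:30, 13:15–13:30, 15:00–16:30.
Zheng ∩ Aarav ∩ Lars: 13:15–13:30, 15:00–16:30.
Zheng ∩ Aarav ∩ Lars ∩ Pablo: 13:15–13:30, 16:00–16:30.
Windows ≥ 30 min: 16:00–16:30.
Earliest such window starts at 16:00.

16:00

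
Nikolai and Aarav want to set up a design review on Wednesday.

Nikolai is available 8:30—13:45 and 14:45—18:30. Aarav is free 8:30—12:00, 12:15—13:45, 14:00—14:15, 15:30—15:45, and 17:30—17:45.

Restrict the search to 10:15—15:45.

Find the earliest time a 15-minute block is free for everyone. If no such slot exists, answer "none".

Nikolai ∩ Aarav: 08:30–12:00, 12:15–13:45, 15:30–15:45, 17:30–17:45.
Restricted to 10:15–15:45: 10:15–12:00, 12:15–13:45, 15:30–15:45.
Windows ≥ 15 min: 10:15–12:00, 12:15–13:45, 15:30–15:45.
Earliest such window starts at 10:15.

10:15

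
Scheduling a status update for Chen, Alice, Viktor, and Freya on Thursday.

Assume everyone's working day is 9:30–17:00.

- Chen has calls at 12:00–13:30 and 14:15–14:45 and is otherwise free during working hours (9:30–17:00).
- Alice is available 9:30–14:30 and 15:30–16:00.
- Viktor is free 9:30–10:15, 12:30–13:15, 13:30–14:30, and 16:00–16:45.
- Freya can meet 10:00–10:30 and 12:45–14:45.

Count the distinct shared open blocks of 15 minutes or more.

2

Chen free within 09:30–17:00: 09:30–12:00, 13:30–14:15, 14:45–17:00.
Chen ∩ Alice: 09:30–12:00, 13:30–14:15, 15:30–16:00.
Chen ∩ Alice ∩ Viktor: 09:30–10:15, 13:30–14:15.
Chen ∩ Alice ∩ Viktor ∩ Freya: 10:00–10:15, 13:30–14:15.
Windows ≥ 15 min: 10:00–10:15, 13:30–14:15.
That's 2 windows.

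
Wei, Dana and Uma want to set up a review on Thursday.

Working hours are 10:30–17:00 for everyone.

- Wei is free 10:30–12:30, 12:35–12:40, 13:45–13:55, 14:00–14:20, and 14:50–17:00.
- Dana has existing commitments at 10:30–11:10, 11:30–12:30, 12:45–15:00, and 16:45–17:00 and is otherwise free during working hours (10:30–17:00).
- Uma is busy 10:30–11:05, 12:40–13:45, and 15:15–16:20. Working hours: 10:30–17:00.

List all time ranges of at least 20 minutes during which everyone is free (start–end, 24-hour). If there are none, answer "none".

Dana free within 10:30–17:00: 11:10–11:30, 12:30–12:45, 15:00–16:45.
Uma free within 10:30–17:00: 11:05–12:40, 13:45–15:15, 16:20–17:00.
Wei ∩ Dana: 11:10–11:30, 12:35–12:40, 15:00–16:45.
Wei ∩ Dana ∩ Uma: 11:10–11:30, 12:35–12:40, 15:00–15:15, 16:20–16:45.
Windows ≥ 20 min: 11:10–11:30, 16:20–16:45.

11:10–11:30, 16:20–16:45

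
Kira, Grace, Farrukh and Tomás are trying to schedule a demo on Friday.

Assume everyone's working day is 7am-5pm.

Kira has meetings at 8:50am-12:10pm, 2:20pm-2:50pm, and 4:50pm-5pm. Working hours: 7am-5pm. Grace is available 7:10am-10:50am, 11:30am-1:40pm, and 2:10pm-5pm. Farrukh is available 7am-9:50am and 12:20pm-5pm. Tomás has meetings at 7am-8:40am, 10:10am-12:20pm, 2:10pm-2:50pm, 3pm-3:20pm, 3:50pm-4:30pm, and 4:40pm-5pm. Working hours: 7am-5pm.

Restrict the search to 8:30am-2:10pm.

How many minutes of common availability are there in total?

90 minutes

Kira free within 07:00–17:00: 07:00–08:50, 12:10–14:20, 14:50–16:50.
Tomás free within 07:00–17:00: 08:40–10:10, 12:20–14:10, 14:50–15:00, 15:20–15:50, 16:30–16:40.
Kira ∩ Grace: 07:10–08:50, 12:10–13:40, 14:10–14:20, 14:50–16:50.
Kira ∩ Grace ∩ Farrukh: 07:10–08:50, 12:20–13:40, 14:10–14:20, 14:50–16:50.
Kira ∩ Grace ∩ Farrukh ∩ Tomás: 08:40–08:50, 12:20–13:40, 14:50–15:00, 15:20–15:50, 16:30–16:40.
Restricted to 08:30–14:10: 08:40–08:50, 12:20–13:40.
Total common minutes: 10 + 80 = 90.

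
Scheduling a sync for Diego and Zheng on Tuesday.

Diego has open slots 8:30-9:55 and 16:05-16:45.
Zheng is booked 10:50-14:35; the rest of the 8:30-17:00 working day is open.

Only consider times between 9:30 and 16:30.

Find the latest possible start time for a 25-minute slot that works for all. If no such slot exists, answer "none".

Zheng free within 08:30–17:00: 08:30–10:50, 14:35–17:00.
Diego ∩ Zheng: 08:30–09:55, 16:05–16:45.
Restricted to 09:30–16:30: 09:30–09:55, 16:05–16:30.
Windows ≥ 25 min: 09:30–09:55, 16:05–16:30.
Latest start in the last window 16:05–16:30 is 16:30 − 25 min = 16:05.

16:05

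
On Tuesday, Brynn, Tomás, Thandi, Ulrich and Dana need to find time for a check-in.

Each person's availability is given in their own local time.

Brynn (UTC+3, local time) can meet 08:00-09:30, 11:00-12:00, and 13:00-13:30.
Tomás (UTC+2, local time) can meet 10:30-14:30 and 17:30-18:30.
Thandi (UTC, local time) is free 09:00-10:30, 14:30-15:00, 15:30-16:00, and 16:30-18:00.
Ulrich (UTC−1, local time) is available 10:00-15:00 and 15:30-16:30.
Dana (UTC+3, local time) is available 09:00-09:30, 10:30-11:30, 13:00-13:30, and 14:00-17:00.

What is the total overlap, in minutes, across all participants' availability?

Brynn → UTC: 05:00–06:30, 08:00–09:00, 10:00–10:30.
Tomás → UTC: 08:30–12:30, 15:30–16:30.
Thandi → UTC: 09:00–10:30, 14:30–15:00, 15:30–16:00, 16:30–18:00.
Ulrich → UTC: 11:00–16:00, 16:30–17:30.
Dana → UTC: 06:00–06:30, 07:30–08:30, 10:00–10:30, 11:00–14:00.
Brynn ∩ Tomás: 08:30–09:00, 10:00–10:30.
Brynn ∩ Tomás ∩ Thandi: 10:00–10:30.
Brynn ∩ Tomás ∩ Thandi ∩ Ulrich: (none).
Brynn ∩ Tomás ∩ Thandi ∩ Ulrich ∩ Dana: (none).
Total common minutes: 0.

0 minutes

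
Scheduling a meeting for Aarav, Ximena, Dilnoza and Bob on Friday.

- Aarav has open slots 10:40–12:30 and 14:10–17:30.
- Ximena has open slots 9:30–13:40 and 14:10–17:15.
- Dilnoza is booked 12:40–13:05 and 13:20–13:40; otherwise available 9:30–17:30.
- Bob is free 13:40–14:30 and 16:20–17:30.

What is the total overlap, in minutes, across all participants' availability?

Dilnoza free within 09:30–17:30: 09:30–12:40, 13:05–13:20, 13:40–17:30.
Aarav ∩ Ximena: 10:40–12:30, 14:10–17:15.
Aarav ∩ Ximena ∩ Dilnoza: 10:40–12:30, 14:10–17:15.
Aarav ∩ Ximena ∩ Dilnoza ∩ Bob: 14:10–14:30, 16:20–17:15.
Total common minutes: 20 + 55 = 75.

75 minutes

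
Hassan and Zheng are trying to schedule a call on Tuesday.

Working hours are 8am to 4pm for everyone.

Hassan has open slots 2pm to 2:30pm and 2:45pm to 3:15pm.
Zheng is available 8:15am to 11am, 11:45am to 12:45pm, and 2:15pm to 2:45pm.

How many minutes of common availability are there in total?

Hassan ∩ Zheng: 14:15–14:30.
Total common minutes: 15.

15 minutes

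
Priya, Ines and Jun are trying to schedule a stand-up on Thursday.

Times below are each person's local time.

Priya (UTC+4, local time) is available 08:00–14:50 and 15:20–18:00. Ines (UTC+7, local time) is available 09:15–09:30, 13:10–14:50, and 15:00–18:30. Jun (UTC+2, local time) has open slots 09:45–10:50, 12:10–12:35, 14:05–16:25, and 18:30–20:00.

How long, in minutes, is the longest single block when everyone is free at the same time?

50 minutes

Priya → UTC: 04:00–10:50, 11:20–14:00.
Ines → UTC: 02:15–02:30, 06:10–07:50, 08:00–11:30.
Jun → UTC: 07:45–08:50, 10:10–10:35, 12:05–14:25, 16:30–18:00.
Priya ∩ Ines: 06:10–07:50, 08:00–10:50, 11:20–11:30.
Priya ∩ Ines ∩ Jun: 07:45–07:50, 08:00–08:50, 10:10–10:35.
Common window lengths: 5, 50, 25 min; longest is 50.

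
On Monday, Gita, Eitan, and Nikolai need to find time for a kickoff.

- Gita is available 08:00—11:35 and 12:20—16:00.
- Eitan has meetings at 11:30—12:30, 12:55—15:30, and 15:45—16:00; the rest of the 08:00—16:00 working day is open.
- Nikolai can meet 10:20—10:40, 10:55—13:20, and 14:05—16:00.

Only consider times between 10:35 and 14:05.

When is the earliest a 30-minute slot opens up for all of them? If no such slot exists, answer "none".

Eitan free within 08:00–16:00: 08:00–11:30, 12:30–12:55, 15:30–15:45.
Gita ∩ Eitan: 08:00–11:30, 12:30–12:55, 15:30–15:45.
Gita ∩ Eitan ∩ Nikolai: 10:20–10:40, 10:55–11:30, 12:30–12:55, 15:30–15:45.
Restricted to 10:35–14:05: 10:35–10:40, 10:55–11:30, 12:30–12:55.
Windows ≥ 30 min: 10:55–11:30.
Earliest such window starts at 10:55.

10:55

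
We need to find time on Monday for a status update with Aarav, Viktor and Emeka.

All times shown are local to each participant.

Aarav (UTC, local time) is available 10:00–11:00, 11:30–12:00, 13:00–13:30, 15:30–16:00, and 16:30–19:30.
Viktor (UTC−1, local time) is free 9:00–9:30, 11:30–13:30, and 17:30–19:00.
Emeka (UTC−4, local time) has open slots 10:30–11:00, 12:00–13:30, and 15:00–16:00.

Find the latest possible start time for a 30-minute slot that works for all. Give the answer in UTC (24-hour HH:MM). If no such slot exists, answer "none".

Aarav → UTC: 10:00–11:00, 11:30–12:00, 13:00–13:30, 15:30–16:00, 16:30–19:30.
Viktor → UTC: 10:00–10:30, 12:30–14:30, 18:30–20:00.
Emeka → UTC: 14:30–15:00, 16:00–17:30, 19:00–20:00.
Aarav ∩ Viktor: 10:00–10:30, 13:00–13:30, 18:30–19:30.
Aarav ∩ Viktor ∩ Emeka: 19:00–19:30.
Windows ≥ 30 min: 19:00–19:30.
Latest start in the last window 19:00–19:30 is 19:30 − 30 min = 19:00.

19:00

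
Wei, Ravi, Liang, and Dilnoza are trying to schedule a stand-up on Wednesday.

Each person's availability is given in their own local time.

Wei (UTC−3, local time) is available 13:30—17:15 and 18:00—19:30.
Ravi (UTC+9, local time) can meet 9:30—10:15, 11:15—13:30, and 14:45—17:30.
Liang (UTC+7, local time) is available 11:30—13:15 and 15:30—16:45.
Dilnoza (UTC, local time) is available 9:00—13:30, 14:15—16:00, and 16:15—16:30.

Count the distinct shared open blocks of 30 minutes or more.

0

Wei → UTC: 16:30–20:15, 21:00–22:30.
Ravi → UTC: 00:30–01:15, 02:15–04:30, 05:45–08:30.
Liang → UTC: 04:30–06:15, 08:30–09:45.
Dilnoza → UTC: 09:00–13:30, 14:15–16:00, 16:15–16:30.
Wei ∩ Ravi: (none).
Wei ∩ Ravi ∩ Liang: (none).
Wei ∩ Ravi ∩ Liang ∩ Dilnoza: (none).
Windows ≥ 30 min: (none).
That's 0 windows.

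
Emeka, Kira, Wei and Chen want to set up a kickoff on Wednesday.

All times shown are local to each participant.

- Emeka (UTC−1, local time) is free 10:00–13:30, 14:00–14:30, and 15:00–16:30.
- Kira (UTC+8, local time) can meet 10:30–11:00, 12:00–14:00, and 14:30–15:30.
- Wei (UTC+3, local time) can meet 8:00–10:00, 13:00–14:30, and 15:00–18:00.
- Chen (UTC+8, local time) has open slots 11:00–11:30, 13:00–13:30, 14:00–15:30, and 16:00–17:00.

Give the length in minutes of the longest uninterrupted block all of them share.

0 minutes

Emeka → UTC: 11:00–14:30, 15:00–15:30, 16:00–17:30.
Kira → UTC: 02:30–03:00, 04:00–06:00, 06:30–07:30.
Wei → UTC: 05:00–07:00, 10:00–11:30, 12:00–15:00.
Chen → UTC: 03:00–03:30, 05:00–05:30, 06:00–07:30, 08:00–09:00.
Emeka ∩ Kira: (none).
Emeka ∩ Kira ∩ Wei: (none).
Emeka ∩ Kira ∩ Wei ∩ Chen: (none).
No common window.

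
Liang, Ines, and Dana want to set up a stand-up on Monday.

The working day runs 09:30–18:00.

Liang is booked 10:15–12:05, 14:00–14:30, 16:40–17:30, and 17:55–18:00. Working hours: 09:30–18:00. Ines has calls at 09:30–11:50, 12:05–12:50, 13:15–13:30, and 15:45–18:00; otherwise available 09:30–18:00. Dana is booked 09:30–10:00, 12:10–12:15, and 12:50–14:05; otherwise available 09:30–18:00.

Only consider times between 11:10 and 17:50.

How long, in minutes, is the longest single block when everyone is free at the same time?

Liang free within 09:30–18:00: 09:30–10:15, 12:05–14:00, 14:30–16:40, 17:30–17:55.
Ines free within 09:30–18:00: 11:50–12:05, 12:50–13:15, 13:30–15:45.
Dana free within 09:30–18:00: 10:00–12:10, 12:15–12:50, 14:05–18:00.
Liang ∩ Ines: 12:50–13:15, 13:30–14:00, 14:30–15:45.
Liang ∩ Ines ∩ Dana: 14:30–15:45.
Restricted to 11:10–17:50: 14:30–15:45.
Single common window of 75 minutes.

75 minutes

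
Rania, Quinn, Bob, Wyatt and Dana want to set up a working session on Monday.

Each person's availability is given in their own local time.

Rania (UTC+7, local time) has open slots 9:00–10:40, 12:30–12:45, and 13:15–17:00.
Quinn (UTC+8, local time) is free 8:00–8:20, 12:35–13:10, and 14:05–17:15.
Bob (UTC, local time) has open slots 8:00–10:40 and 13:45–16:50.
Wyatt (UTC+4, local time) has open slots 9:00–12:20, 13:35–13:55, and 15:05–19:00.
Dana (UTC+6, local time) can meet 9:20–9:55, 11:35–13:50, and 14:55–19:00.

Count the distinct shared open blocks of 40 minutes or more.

0

Rania → UTC: 02:00–03:40, 05:30–05:45, 06:15–10:00.
Quinn → UTC: 00:00–00:20, 04:35–05:10, 06:05–09:15.
Bob → UTC: 08:00–10:40, 13:45–16:50.
Wyatt → UTC: 05:00–08:20, 09:35–09:55, 11:05–15:00.
Dana → UTC: 03:20–03:55, 05:35–07:50, 08:55–13:00.
Rania ∩ Quinn: 06:15–09:15.
Rania ∩ Quinn ∩ Bob: 08:00–09:15.
Rania ∩ Quinn ∩ Bob ∩ Wyatt: 08:00–08:20.
Rania ∩ Quinn ∩ Bob ∩ Wyatt ∩ Dana: (none).
Windows ≥ 40 min: (none).
That's 0 windows.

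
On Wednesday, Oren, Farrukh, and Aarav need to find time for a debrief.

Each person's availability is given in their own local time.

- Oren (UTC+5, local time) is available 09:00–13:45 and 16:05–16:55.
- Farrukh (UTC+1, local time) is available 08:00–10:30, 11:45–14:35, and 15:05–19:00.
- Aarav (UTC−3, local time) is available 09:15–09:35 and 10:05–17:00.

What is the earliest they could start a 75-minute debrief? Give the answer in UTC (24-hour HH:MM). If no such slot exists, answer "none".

none

Oren → UTC: 04:00–08:45, 11:05–11:55.
Farrukh → UTC: 07:00–09:30, 10:45–13:35, 14:05–18:00.
Aarav → UTC: 12:15–12:35, 13:05–20:00.
Oren ∩ Farrukh: 07:00–08:45, 11:05–11:55.
Oren ∩ Farrukh ∩ Aarav: (none).
Windows ≥ 75 min: (none).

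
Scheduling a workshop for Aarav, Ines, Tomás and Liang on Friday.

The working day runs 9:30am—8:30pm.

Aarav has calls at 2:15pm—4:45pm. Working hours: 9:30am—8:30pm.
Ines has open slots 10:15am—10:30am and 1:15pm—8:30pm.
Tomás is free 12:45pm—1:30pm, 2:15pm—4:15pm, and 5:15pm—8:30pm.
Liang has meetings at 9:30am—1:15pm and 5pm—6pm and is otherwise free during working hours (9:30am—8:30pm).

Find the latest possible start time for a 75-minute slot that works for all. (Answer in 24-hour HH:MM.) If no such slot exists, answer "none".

19:15

Aarav free within 09:30–20:30: 09:30–14:15, 16:45–20:30.
Liang free within 09:30–20:30: 13:15–17:00, 18:00–20:30.
Aarav ∩ Ines: 10:15–10:30, 13:15–14:15, 16:45–20:30.
Aarav ∩ Ines ∩ Tomás: 13:15–13:30, 17:15–20:30.
Aarav ∩ Ines ∩ Tomás ∩ Liang: 13:15–13:30, 18:00–20:30.
Windows ≥ 75 min: 18:00–20:30.
Latest start in the last window 18:00–20:30 is 20:30 − 75 min = 19:15.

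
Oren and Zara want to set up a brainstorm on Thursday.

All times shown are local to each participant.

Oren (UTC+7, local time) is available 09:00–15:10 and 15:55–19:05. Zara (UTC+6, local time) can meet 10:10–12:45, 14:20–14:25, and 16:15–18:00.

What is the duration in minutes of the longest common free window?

155 minutes

Oren → UTC: 02:00–08:10, 08:55–12:05.
Zara → UTC: 04:10–06:45, 08:20–08:25, 10:15–12:00.
Oren ∩ Zara: 04:10–06:45, 10:15–12:00.
Common window lengths: 155, 105 min; longest is 155.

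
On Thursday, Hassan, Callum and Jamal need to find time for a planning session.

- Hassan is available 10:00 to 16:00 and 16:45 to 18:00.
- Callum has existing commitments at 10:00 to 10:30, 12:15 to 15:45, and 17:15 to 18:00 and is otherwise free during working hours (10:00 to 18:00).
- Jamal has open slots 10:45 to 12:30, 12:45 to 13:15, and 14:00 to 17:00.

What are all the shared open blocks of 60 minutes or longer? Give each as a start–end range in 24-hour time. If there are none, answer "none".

10:45–12:15

Callum free within 10:00–18:00: 10:30–12:15, 15:45–17:15.
Hassan ∩ Callum: 10:30–12:15, 15:45–16:00, 16:45–17:15.
Hassan ∩ Callum ∩ Jamal: 10:45–12:15, 15:45–16:00, 16:45–17:00.
Windows ≥ 60 min: 10:45–12:15.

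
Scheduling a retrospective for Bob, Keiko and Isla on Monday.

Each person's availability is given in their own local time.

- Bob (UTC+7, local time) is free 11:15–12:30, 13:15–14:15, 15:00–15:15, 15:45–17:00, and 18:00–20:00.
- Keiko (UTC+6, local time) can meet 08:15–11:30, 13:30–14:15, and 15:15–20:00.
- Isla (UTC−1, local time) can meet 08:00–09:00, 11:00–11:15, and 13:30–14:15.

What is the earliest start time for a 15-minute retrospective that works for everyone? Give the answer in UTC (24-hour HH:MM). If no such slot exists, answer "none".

Bob → UTC: 04:15–05:30, 06:15–07:15, 08:00–08:15, 08:45–10:00, 11:00–13:00.
Keiko → UTC: 02:15–05:30, 07:30–08:15, 09:15–14:00.
Isla → UTC: 09:00–10:00, 12:00–12:15, 14:30–15:15.
Bob ∩ Keiko: 04:15–05:30, 08:00–08:15, 09:15–10:00, 11:00–13:00.
Bob ∩ Keiko ∩ Isla: 09:15–10:00, 12:00–12:15.
Windows ≥ 15 min: 09:15–10:00, 12:00–12:15.
Earliest such window starts at 09:15.

09:15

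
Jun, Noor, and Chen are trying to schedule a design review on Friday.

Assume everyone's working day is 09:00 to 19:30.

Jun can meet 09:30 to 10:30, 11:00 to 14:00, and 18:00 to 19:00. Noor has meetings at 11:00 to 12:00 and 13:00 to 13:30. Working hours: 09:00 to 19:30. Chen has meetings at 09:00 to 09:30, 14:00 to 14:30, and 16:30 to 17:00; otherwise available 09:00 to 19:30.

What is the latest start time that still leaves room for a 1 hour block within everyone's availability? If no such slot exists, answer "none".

Noor free within 09:00–19:30: 09:00–11:00, 12:00–13:00, 13:30–19:30.
Chen free within 09:00–19:30: 09:30–14:00, 14:30–16:30, 17:00–19:30.
Jun ∩ Noor: 09:30–10:30, 12:00–13:00, 13:30–14:00, 18:00–19:00.
Jun ∩ Noor ∩ Chen: 09:30–10:30, 12:00–13:00, 13:30–14:00, 18:00–19:00.
Windows ≥ 60 min: 09:30–10:30, 12:00–13:00, 18:00–19:00.
Latest start in the last window 18:00–19:00 is 19:00 − 60 min = 18:00.

18:00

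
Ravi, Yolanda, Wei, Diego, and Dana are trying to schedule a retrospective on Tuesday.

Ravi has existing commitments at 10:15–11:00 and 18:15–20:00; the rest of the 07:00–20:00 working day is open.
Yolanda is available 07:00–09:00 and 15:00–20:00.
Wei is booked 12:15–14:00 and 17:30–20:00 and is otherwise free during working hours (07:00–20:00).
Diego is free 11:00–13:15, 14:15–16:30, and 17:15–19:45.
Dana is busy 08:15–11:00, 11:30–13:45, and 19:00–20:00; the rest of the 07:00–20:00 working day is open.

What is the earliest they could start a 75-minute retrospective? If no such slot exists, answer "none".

15:00

Ravi free within 07:00–20:00: 07:00–10:15, 11:00–18:15.
Wei free within 07:00–20:00: 07:00–12:15, 14:00–17:30.
Dana free within 07:00–20:00: 07:00–08:15, 11:00–11:30, 13:45–19:00.
Ravi ∩ Yolanda: 07:00–09:00, 15:00–18:15.
Ravi ∩ Yolanda ∩ Wei: 07:00–09:00, 15:00–17:30.
Ravi ∩ Yolanda ∩ Wei ∩ Diego: 15:00–16:30, 17:15–17:30.
Ravi ∩ Yolanda ∩ Wei ∩ Diego ∩ Dana: 15:00–16:30, 17:15–17:30.
Windows ≥ 75 min: 15:00–16:30.
Earliest such window starts at 15:00.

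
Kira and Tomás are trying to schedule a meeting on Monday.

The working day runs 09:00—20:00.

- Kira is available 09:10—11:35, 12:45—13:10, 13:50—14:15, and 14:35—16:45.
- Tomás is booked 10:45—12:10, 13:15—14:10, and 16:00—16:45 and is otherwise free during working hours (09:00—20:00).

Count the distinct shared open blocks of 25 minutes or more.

Tomás free within 09:00–20:00: 09:00–10:45, 12:10–13:15, 14:10–16:00, 16:45–20:00.
Kira ∩ Tomás: 09:10–10:45, 12:45–13:10, 14:10–14:15, 14:35–16:00.
Windows ≥ 25 min: 09:10–10:45, 12:45–13:10, 14:35–16:00.
That's 3 windows.

3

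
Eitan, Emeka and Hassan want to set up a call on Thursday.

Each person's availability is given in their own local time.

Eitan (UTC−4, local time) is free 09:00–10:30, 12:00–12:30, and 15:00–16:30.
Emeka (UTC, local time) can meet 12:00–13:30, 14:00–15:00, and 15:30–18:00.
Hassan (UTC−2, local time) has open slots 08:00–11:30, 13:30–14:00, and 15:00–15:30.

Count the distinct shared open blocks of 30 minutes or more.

1

Eitan → UTC: 13:00–14:30, 16:00–16:30, 19:00–20:30.
Emeka → UTC: 12:00–13:30, 14:00–15:00, 15:30–18:00.
Hassan → UTC: 10:00–13:30, 15:30–16:00, 17:00–17:30.
Eitan ∩ Emeka: 13:00–13:30, 14:00–14:30, 16:00–16:30.
Eitan ∩ Emeka ∩ Hassan: 13:00–13:30.
Windows ≥ 30 min: 13:00–13:30.
That's 1 window.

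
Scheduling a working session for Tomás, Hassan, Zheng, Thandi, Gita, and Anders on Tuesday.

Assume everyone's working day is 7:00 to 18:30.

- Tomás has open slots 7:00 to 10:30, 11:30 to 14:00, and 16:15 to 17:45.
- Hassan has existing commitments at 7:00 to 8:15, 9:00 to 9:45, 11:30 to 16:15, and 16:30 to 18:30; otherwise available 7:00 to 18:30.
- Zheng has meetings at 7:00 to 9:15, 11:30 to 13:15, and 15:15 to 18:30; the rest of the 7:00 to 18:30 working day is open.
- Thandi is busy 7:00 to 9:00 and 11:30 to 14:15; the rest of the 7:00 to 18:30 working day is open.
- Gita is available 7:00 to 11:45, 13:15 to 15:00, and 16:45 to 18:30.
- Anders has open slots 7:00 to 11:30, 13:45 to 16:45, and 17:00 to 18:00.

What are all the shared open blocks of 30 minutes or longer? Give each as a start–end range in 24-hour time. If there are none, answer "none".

09:45–10:30

Hassan free within 07:00–18:30: 08:15–09:00, 09:45–11:30, 16:15–16:30.
Zheng free within 07:00–18:30: 09:15–11:30, 13:15–15:15.
Thandi free within 07:00–18:30: 09:00–11:30, 14:15–18:30.
Tomás ∩ Hassan: 08:15–09:00, 09:45–10:30, 16:15–16:30.
Tomás ∩ Hassan ∩ Zheng: 09:45–10:30.
Tomás ∩ Hassan ∩ Zheng ∩ Thandi: 09:45–10:30.
Tomás ∩ Hassan ∩ Zheng ∩ Thandi ∩ Gita: 09:45–10:30.
Tomás ∩ Hassan ∩ Zheng ∩ Thandi ∩ Gita ∩ Anders: 09:45–10:30.
Windows ≥ 30 min: 09:45–10:30.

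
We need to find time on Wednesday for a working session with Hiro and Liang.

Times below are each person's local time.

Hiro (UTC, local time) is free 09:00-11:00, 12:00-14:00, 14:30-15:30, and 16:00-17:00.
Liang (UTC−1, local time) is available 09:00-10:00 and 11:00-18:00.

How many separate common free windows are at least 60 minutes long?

Hiro → UTC: 09:00–11:00, 12:00–14:00, 14:30–15:30, 16:00–17:00.
Liang → UTC: 10:00–11:00, 12:00–19:00.
Hiro ∩ Liang: 10:00–11:00, 12:00–14:00, 14:30–15:30, 16:00–17:00.
Windows ≥ 60 min: 10:00–11:00, 12:00–14:00, 14:30–15:30, 16:00–17:00.
That's 4 windows.

4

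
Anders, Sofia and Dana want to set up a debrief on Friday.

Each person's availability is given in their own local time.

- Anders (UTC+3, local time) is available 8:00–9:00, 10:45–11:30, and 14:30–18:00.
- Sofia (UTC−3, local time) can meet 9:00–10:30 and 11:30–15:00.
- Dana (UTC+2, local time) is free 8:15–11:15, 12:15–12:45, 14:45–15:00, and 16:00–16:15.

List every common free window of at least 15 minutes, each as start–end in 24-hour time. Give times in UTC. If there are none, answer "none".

12:45–13:00

Anders → UTC: 05:00–06:00, 07:45–08:30, 11:30–15:00.
Sofia → UTC: 12:00–13:30, 14:30–18:00.
Dana → UTC: 06:15–09:15, 10:15–10:45, 12:45–13:00, 14:00–14:15.
Anders ∩ Sofia: 12:00–13:30, 14:30–15:00.
Anders ∩ Sofia ∩ Dana: 12:45–13:00.
Windows ≥ 15 min: 12:45–13:00.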